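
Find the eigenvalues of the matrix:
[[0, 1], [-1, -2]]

Characteristic equation: det(A - λI) = 0
λ² - (trace)λ + (det) = 0
trace = 0 + -2 = -2, det = (0)(-2) - (1)(-1) = 1
λ² - (-2)λ + (1) = 0
λ = (-2 ± √((-2)² - 4·(1))) / 2 = (-2 ± √0) / 2
Solving: λ = -1, -1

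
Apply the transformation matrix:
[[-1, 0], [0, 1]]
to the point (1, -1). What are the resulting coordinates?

Matrix multiplication:
[[-1, 0], [0, 1]] × [1, -1]ᵀ
= [(-1)(1) + (0)(-1), (0)(1) + (1)(-1)]ᵀ
= [-1, -1]ᵀ
Result: (-1, -1)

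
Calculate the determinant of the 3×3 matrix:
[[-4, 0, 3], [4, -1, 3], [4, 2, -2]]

Expansion along first row:
det = -4·det([[-1,3],[2,-2]]) - 0·det([[4,3],[4,-2]]) + 3·det([[4,-1],[4,2]])
    = -4·(-1·-2 - 3·2) - 0·(4·-2 - 3·4) + 3·(4·2 - -1·4)
    = -4·-4 - 0·-20 + 3·12
    = 16 + 0 + 36 = 52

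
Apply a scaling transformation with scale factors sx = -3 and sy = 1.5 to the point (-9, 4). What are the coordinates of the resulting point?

Scaling matrix:
[[-3, 0], [0, 1.50]]
Result: (-9 × -3, 4 × 1.5) = (27, 6)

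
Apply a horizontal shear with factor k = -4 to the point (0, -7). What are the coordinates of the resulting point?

Shear matrix for horizontal shear with factor k = -4:
[[1, -4], [0, 1]]
Result: (0, -7) → (28, -7)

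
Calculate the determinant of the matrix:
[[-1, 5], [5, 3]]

For a 2×2 matrix [[a, b], [c, d]], det = ad - bc
det = (-1)(3) - (5)(5) = -3 - 25 = -28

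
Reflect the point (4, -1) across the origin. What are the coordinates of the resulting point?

Reflection across origin: (4, -1) → (-4, 1)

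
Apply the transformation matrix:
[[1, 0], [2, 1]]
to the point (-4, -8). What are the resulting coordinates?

Matrix multiplication:
[[1, 0], [2, 1]] × [-4, -8]ᵀ
= [(1)(-4) + (0)(-8), (2)(-4) + (1)(-8)]ᵀ
= [-4, -16]ᵀ
Result: (-4, -16)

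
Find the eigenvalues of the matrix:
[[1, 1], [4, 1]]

Characteristic equation: det(A - λI) = 0
λ² - (trace)λ + (det) = 0
trace = 1 + 1 = 2, det = (1)(1) - (1)(4) = -3
λ² - (2)λ + (-3) = 0
λ = (2 ± √((2)² - 4·(-3))) / 2 = (2 ± √16) / 2
Solving: λ = -1, 3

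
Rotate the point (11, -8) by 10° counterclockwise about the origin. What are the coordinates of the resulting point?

Rotation matrix for 10°: [[cos 10°, -sin 10°], [sin 10°, cos 10°]] ≈ [[0.984808, -0.173648], [0.173648, 0.984808]]
[[0.984808, -0.173648], [0.173648, 0.984808]] × [11, -8]ᵀ ≈ [12.2221, -5.9683]ᵀ
Result: (12.2221, -5.9683)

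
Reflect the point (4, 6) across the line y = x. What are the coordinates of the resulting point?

Reflection across line y = x: (4, 6) → (6, 4)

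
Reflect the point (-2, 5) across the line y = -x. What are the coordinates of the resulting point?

Reflection across line y = -x: (-2, 5) → (-5, 2)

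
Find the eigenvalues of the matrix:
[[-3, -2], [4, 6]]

Characteristic equation: det(A - λI) = 0
λ² - (trace)λ + (det) = 0
trace = -3 + 6 = 3, det = (-3)(6) - (-2)(4) = -10
λ² - (3)λ + (-10) = 0
λ = (3 ± √((3)² - 4·(-10))) / 2 = (3 ± √49) / 2
Solving: λ = -2, 5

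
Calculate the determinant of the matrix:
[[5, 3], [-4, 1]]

For a 2×2 matrix [[a, b], [c, d]], det = ad - bc
det = (5)(1) - (3)(-4) = 5 - -12 = 17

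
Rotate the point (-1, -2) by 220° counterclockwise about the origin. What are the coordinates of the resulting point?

Rotation matrix for 220°: [[cos 220°, -sin 220°], [sin 220°, cos 220°]] ≈ [[-0.766044, 0.642788], [-0.642788, -0.766044]]
[[-0.766044, 0.642788], [-0.642788, -0.766044]] × [-1, -2]ᵀ ≈ [-0.5195, 2.1749]ᵀ
Result: (-0.5195, 2.1749)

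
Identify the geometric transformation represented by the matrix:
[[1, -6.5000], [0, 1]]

This matrix represents: horizontal shear with factor -6.5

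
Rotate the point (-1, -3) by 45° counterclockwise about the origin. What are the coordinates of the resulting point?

Rotation matrix for 45°: [[cos 45°, -sin 45°], [sin 45°, cos 45°]] ≈ [[0.707107, -0.707107], [0.707107, 0.707107]]
[[0.707107, -0.707107], [0.707107, 0.707107]] × [-1, -3]ᵀ ≈ [1.4142, -2.8284]ᵀ
Result: (1.4142, -2.8284)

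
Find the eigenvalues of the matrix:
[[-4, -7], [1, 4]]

Characteristic equation: det(A - λI) = 0
λ² - (trace)λ + (det) = 0
trace = -4 + 4 = 0, det = (-4)(4) - (-7)(1) = -9
λ² - (0)λ + (-9) = 0
λ = (0 ± √((0)² - 4·(-9))) / 2 = (0 ± √36) / 2
Solving: λ = -3, 3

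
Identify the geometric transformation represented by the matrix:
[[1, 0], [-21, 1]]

This matrix represents: vertical shear with factor -21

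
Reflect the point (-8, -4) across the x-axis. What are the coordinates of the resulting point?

Reflection across x-axis: (-8, -4) → (-8, 4)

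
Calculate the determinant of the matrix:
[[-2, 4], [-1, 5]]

For a 2×2 matrix [[a, b], [c, d]], det = ad - bc
det = (-2)(5) - (4)(-1) = -10 - -4 = -6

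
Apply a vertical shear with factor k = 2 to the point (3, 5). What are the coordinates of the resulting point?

Shear matrix for vertical shear with factor k = 2:
[[1, 0], [2, 1]]
Result: (3, 5) → (3, 11)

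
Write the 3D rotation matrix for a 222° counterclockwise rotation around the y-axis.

Rotation matrix for counterclockwise 222° around y-axis:
cos(222°) = -0.7431, sin(222°) = -0.6691
Result: [[-0.7431, 0, -0.6691], [0, 1, 0], [0.6691, 0, -0.7431]]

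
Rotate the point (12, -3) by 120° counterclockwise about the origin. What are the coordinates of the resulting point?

Rotation matrix for 120°: [[cos 120°, -sin 120°], [sin 120°, cos 120°]] ≈ [[-0.500000, -0.866025], [0.866025, -0.500000]]
[[-0.500000, -0.866025], [0.866025, -0.500000]] × [12, -3]ᵀ ≈ [-3.4019, 11.8923]ᵀ
Result: (-3.4019, 11.8923)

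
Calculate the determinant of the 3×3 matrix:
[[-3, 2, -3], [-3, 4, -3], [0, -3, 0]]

Expansion along first row:
det = -3·det([[4,-3],[-3,0]]) - 2·det([[-3,-3],[0,0]]) + -3·det([[-3,4],[0,-3]])
    = -3·(4·0 - -3·-3) - 2·(-3·0 - -3·0) + -3·(-3·-3 - 4·0)
    = -3·-9 - 2·0 + -3·9
    = 27 + 0 + -27 = 0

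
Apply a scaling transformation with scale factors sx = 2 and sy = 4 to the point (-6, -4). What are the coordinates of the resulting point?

Scaling matrix:
[[2, 0], [0, 4]]
Result: (-6 × 2, -4 × 4) = (-12, -16)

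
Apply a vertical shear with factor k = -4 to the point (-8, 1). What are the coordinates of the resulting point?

Shear matrix for vertical shear with factor k = -4:
[[1, 0], [-4, 1]]
Result: (-8, 1) → (-8, 33)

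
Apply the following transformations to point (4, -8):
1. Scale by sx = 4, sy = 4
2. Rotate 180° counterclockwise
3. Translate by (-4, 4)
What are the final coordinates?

Step 1: Scale → (16, -32)
Step 2: Rotate 180° → (-16, 32)
Step 3: Translate → (-20, 36)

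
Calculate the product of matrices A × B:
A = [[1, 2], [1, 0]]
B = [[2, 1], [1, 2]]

Matrix multiplication:
C[0][0] = 1×2 + 2×1 = 4
C[0][1] = 1×1 + 2×2 = 5
C[1][0] = 1×2 + 0×1 = 2
C[1][1] = 1×1 + 0×2 = 1
Result: [[4, 5], [2, 1]]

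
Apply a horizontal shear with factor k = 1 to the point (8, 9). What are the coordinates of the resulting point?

Shear matrix for horizontal shear with factor k = 1:
[[1, 1], [0, 1]]
Result: (8, 9) → (17, 9)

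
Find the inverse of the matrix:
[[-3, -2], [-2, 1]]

For [[a,b],[c,d]], inverse = (1/det)·[[d,-b],[-c,a]]
det = (-3)(1) - (-2)(-2) = -3 - 4 = -7
Inverse = (1/-7)·[[1, 2], [2, -3]]
= [[-1/7, -2/7], [-2/7, 3/7]]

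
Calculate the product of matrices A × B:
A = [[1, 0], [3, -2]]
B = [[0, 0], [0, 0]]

Matrix multiplication:
C[0][0] = 1×0 + 0×0 = 0
C[0][1] = 1×0 + 0×0 = 0
C[1][0] = 3×0 + -2×0 = 0
C[1][1] = 3×0 + -2×0 = 0
Result: [[0, 0], [0, 0]]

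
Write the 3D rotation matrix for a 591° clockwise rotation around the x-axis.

Rotation matrix for clockwise 591° around x-axis:
A clockwise rotation by 591° is a counterclockwise rotation by -591°.
cos(-591°) = -0.6293, sin(-591°) = 0.7771
Result: [[1, 0, 0], [0, -0.6293, -0.7771], [0, 0.7771, -0.6293]]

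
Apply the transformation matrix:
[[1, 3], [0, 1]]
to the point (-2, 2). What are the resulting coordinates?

Matrix multiplication:
[[1, 3], [0, 1]] × [-2, 2]ᵀ
= [(1)(-2) + (3)(2), (0)(-2) + (1)(2)]ᵀ
= [4, 2]ᵀ
Result: (4, 2)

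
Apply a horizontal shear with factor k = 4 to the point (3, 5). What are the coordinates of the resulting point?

Shear matrix for horizontal shear with factor k = 4:
[[1, 4], [0, 1]]
Result: (3, 5) → (23, 5)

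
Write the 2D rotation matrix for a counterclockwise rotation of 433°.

Rotation matrix formula: [[cos θ, -sin θ], [sin θ, cos θ]]
For θ = 433°:
cos(433°) = 0.2924
sin(433°) = 0.9563
Result: [[0.2924, -0.9563], [0.9563, 0.2924]]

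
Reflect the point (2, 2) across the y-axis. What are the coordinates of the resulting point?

Reflection across y-axis: (2, 2) → (-2, 2)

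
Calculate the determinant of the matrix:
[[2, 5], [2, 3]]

For a 2×2 matrix [[a, b], [c, d]], det = ad - bc
det = (2)(3) - (5)(2) = 6 - 10 = -4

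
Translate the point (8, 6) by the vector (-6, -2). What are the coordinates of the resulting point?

Translation by (-6, -2) (homogeneous matrix [[1, 0, -6], [0, 1, -2], [0, 0, 1]]):
x' = 8 + -6 = 2
y' = 6 + -2 = 4
Result: (2, 4)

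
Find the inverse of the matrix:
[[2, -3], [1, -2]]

For [[a,b],[c,d]], inverse = (1/det)·[[d,-b],[-c,a]]
det = (2)(-2) - (-3)(1) = -4 - -3 = -1
Inverse = (1/-1)·[[-2, 3], [-1, 2]]
= [[2, -3], [1, -2]]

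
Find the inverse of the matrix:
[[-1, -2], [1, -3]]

For [[a,b],[c,d]], inverse = (1/det)·[[d,-b],[-c,a]]
det = (-1)(-3) - (-2)(1) = 3 - -2 = 5
Inverse = (1/5)·[[-3, 2], [-1, -1]]
= [[-3/5, 2/5], [-1/5, -1/5]]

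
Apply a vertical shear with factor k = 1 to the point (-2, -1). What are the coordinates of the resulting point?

Shear matrix for vertical shear with factor k = 1:
[[1, 0], [1, 1]]
Result: (-2, -1) → (-2, -3)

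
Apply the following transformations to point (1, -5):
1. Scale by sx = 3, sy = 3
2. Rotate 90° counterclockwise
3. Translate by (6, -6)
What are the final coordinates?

Step 1: Scale → (3, -15)
Step 2: Rotate 90° → (15, 3)
Step 3: Translate → (21, -3)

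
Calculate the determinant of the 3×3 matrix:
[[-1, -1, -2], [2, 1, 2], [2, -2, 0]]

Expansion along first row:
det = -1·det([[1,2],[-2,0]]) - -1·det([[2,2],[2,0]]) + -2·det([[2,1],[2,-2]])
    = -1·(1·0 - 2·-2) - -1·(2·0 - 2·2) + -2·(2·-2 - 1·2)
    = -1·4 - -1·-4 + -2·-6
    = -4 + -4 + 12 = 4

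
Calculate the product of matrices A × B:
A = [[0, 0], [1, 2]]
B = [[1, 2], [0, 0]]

Matrix multiplication:
C[0][0] = 0×1 + 0×0 = 0
C[0][1] = 0×2 + 0×0 = 0
C[1][0] = 1×1 + 2×0 = 1
C[1][1] = 1×2 + 2×0 = 2
Result: [[0, 0], [1, 2]]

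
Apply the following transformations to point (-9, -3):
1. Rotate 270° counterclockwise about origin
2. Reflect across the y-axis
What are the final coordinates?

Step 1: Rotate 270° → (-3, 9)
Step 2: Reflect across y-axis → (3, 9)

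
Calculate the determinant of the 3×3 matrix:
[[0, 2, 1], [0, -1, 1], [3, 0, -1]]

Expansion along first row:
det = 0·det([[-1,1],[0,-1]]) - 2·det([[0,1],[3,-1]]) + 1·det([[0,-1],[3,0]])
    = 0·(-1·-1 - 1·0) - 2·(0·-1 - 1·3) + 1·(0·0 - -1·3)
    = 0·1 - 2·-3 + 1·3
    = 0 + 6 + 3 = 9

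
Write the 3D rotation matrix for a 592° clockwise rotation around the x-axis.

Rotation matrix for clockwise 592° around x-axis:
A clockwise rotation by 592° is a counterclockwise rotation by -592°.
cos(-592°) = -0.6157, sin(-592°) = 0.7880
Result: [[1, 0, 0], [0, -0.6157, -0.7880], [0, 0.7880, -0.6157]]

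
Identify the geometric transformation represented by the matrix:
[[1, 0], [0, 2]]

This matrix represents: non-uniform scaling by sx = 1, sy = 2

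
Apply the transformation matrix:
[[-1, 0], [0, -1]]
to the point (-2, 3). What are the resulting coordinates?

Matrix multiplication:
[[-1, 0], [0, -1]] × [-2, 3]ᵀ
= [(-1)(-2) + (0)(3), (0)(-2) + (-1)(3)]ᵀ
= [2, -3]ᵀ
Result: (2, -3)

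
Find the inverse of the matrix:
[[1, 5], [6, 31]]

For [[a,b],[c,d]], inverse = (1/det)·[[d,-b],[-c,a]]
det = (1)(31) - (5)(6) = 31 - 30 = 1
Inverse = [[31, -5], [-6, 1]]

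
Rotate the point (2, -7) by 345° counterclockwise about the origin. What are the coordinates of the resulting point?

Rotation matrix for 345°: [[cos 345°, -sin 345°], [sin 345°, cos 345°]] ≈ [[0.965926, 0.258819], [-0.258819, 0.965926]]
[[0.965926, 0.258819], [-0.258819, 0.965926]] × [2, -7]ᵀ ≈ [0.1201, -7.2791]ᵀ
Result: (0.1201, -7.2791)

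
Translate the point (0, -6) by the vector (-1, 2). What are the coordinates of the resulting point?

Translation by (-1, 2) (homogeneous matrix [[1, 0, -1], [0, 1, 2], [0, 0, 1]]):
x' = 0 + -1 = -1
y' = -6 + 2 = -4
Result: (-1, -4)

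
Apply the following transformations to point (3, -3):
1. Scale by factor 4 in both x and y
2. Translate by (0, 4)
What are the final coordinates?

Step 1: Scale (3, -3) by 4 → (12, -12)
Step 2: Translate by (0, 4) → (12, -8)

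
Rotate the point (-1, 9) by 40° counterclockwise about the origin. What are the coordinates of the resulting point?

Rotation matrix for 40°: [[cos 40°, -sin 40°], [sin 40°, cos 40°]] ≈ [[0.766044, -0.642788], [0.642788, 0.766044]]
[[0.766044, -0.642788], [0.642788, 0.766044]] × [-1, 9]ᵀ ≈ [-6.5511, 6.2516]ᵀ
Result: (-6.5511, 6.2516)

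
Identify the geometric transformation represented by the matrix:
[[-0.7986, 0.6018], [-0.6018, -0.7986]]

This matrix represents: rotation by 217° counterclockwise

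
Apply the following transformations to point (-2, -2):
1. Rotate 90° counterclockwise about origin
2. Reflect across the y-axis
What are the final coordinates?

Step 1: Rotate 90° → (2, -2)
Step 2: Reflect across y-axis → (-2, -2)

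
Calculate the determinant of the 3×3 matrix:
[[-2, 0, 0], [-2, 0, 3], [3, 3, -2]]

Expansion along first row:
det = -2·det([[0,3],[3,-2]]) - 0·det([[-2,3],[3,-2]]) + 0·det([[-2,0],[3,3]])
    = -2·(0·-2 - 3·3) - 0·(-2·-2 - 3·3) + 0·(-2·3 - 0·3)
    = -2·-9 - 0·-5 + 0·-6
    = 18 + 0 + 0 = 18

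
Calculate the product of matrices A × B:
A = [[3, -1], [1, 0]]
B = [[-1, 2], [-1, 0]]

Matrix multiplication:
C[0][0] = 3×-1 + -1×-1 = -2
C[0][1] = 3×2 + -1×0 = 6
C[1][0] = 1×-1 + 0×-1 = -1
C[1][1] = 1×2 + 0×0 = 2
Result: [[-2, 6], [-1, 2]]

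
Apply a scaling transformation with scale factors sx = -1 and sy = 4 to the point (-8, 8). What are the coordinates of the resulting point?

Scaling matrix:
[[-1, 0], [0, 4]]
Result: (-8 × -1, 8 × 4) = (8, 32)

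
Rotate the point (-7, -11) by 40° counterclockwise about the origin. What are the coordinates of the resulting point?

Rotation matrix for 40°: [[cos 40°, -sin 40°], [sin 40°, cos 40°]] ≈ [[0.766044, -0.642788], [0.642788, 0.766044]]
[[0.766044, -0.642788], [0.642788, 0.766044]] × [-7, -11]ᵀ ≈ [1.7084, -12.9260]ᵀ
Result: (1.7084, -12.9260)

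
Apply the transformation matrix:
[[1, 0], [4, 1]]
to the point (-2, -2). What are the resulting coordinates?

Matrix multiplication:
[[1, 0], [4, 1]] × [-2, -2]ᵀ
= [(1)(-2) + (0)(-2), (4)(-2) + (1)(-2)]ᵀ
= [-2, -10]ᵀ
Result: (-2, -10)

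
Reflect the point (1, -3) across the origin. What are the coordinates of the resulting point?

Reflection across origin: (1, -3) → (-1, 3)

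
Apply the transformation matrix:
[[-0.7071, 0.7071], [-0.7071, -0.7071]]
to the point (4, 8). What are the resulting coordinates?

Matrix multiplication:
[[-0.7071, 0.7071], [-0.7071, -0.7071]] × [4, 8]ᵀ
= [(-0.7071)(4) + (0.7071)(8), (-0.7071)(4) + (-0.7071)(8)]ᵀ
= [2.8284, -8.4852]ᵀ
Result: (2.8284, -8.4852)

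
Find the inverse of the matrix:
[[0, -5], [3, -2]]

For [[a,b],[c,d]], inverse = (1/det)·[[d,-b],[-c,a]]
det = (0)(-2) - (-5)(3) = 0 - -15 = 15
Inverse = (1/15)·[[-2, 5], [-3, 0]]
= [[-2/15, 1/3], [-1/5, 0]]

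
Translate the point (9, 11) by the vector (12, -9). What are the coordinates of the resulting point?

Translation by (12, -9) (homogeneous matrix [[1, 0, 12], [0, 1, -9], [0, 0, 1]]):
x' = 9 + 12 = 21
y' = 11 + -9 = 2
Result: (21, 2)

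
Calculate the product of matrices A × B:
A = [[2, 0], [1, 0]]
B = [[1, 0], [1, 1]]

Matrix multiplication:
C[0][0] = 2×1 + 0×1 = 2
C[0][1] = 2×0 + 0×1 = 0
C[1][0] = 1×1 + 0×1 = 1
C[1][1] = 1×0 + 0×1 = 0
Result: [[2, 0], [1, 0]]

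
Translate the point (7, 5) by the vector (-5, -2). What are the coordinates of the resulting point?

Translation by (-5, -2) (homogeneous matrix [[1, 0, -5], [0, 1, -2], [0, 0, 1]]):
x' = 7 + -5 = 2
y' = 5 + -2 = 3
Result: (2, 3)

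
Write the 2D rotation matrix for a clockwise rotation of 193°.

Rotation matrix formula: [[cos θ, -sin θ], [sin θ, cos θ]]
A clockwise rotation by 193° is equivalent to a counterclockwise rotation by -193°.
For θ = -193°:
cos(-193°) = -0.9744
sin(-193°) = 0.2250
Result: [[-0.9744, -0.2250], [0.2250, -0.9744]]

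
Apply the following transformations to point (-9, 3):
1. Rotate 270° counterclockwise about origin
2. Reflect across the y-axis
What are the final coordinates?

Step 1: Rotate 270° → (3, 9)
Step 2: Reflect across y-axis → (-3, 9)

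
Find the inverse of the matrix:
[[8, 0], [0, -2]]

For [[a,b],[c,d]], inverse = (1/det)·[[d,-b],[-c,a]]
det = (8)(-2) - (0)(0) = -16 - 0 = -16
Inverse = (1/-16)·[[-2, 0], [0, 8]]
= [[1/8, 0], [0, -1/2]]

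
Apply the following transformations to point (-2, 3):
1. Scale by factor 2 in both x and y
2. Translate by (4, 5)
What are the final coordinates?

Step 1: Scale (-2, 3) by 2 → (-4, 6)
Step 2: Translate by (4, 5) → (0, 11)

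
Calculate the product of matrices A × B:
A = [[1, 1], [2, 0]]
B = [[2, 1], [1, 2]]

Matrix multiplication:
C[0][0] = 1×2 + 1×1 = 3
C[0][1] = 1×1 + 1×2 = 3
C[1][0] = 2×2 + 0×1 = 4
C[1][1] = 2×1 + 0×2 = 2
Result: [[3, 3], [4, 2]]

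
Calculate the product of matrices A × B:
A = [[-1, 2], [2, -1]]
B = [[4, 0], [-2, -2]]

Matrix multiplication:
C[0][0] = -1×4 + 2×-2 = -8
C[0][1] = -1×0 + 2×-2 = -4
C[1][0] = 2×4 + -1×-2 = 10
C[1][1] = 2×0 + -1×-2 = 2
Result: [[-8, -4], [10, 2]]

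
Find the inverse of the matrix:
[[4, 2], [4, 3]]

For [[a,b],[c,d]], inverse = (1/det)·[[d,-b],[-c,a]]
det = (4)(3) - (2)(4) = 12 - 8 = 4
Inverse = (1/4)·[[3, -2], [-4, 4]]
= [[3/4, -1/2], [-1, 1]]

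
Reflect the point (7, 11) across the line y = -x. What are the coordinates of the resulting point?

Reflection across line y = -x: (7, 11) → (-11, -7)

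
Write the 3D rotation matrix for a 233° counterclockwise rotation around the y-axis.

Rotation matrix for counterclockwise 233° around y-axis:
cos(233°) = -0.6018, sin(233°) = -0.7986
Result: [[-0.6018, 0, -0.7986], [0, 1, 0], [0.7986, 0, -0.6018]]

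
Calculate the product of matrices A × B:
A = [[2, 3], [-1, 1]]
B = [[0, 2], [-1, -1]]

Matrix multiplication:
C[0][0] = 2×0 + 3×-1 = -3
C[0][1] = 2×2 + 3×-1 = 1
C[1][0] = -1×0 + 1×-1 = -1
C[1][1] = -1×2 + 1×-1 = -3
Result: [[-3, 1], [-1, -3]]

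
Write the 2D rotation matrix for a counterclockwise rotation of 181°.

Rotation matrix formula: [[cos θ, -sin θ], [sin θ, cos θ]]
For θ = 181°:
cos(181°) = -0.9998
sin(181°) = -0.0175
Result: [[-0.9998, 0.0175], [-0.0175, -0.9998]]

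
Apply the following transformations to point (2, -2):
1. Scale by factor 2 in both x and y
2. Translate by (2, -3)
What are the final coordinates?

Step 1: Scale (2, -2) by 2 → (4, -4)
Step 2: Translate by (2, -3) → (6, -7)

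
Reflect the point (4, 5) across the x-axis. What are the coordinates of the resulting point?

Reflection across x-axis: (4, 5) → (4, -5)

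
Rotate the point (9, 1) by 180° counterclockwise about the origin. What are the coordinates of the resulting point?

Rotation matrix for 180°: [[cos 180°, -sin 180°], [sin 180°, cos 180°]] = [[-1, 0], [0, -1]]
[[-1, 0], [0, -1]] × [9, 1]ᵀ = [-9, -1]ᵀ
Result: (-9, -1)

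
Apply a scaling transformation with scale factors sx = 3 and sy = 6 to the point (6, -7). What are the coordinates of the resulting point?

Scaling matrix:
[[3, 0], [0, 6]]
Result: (6 × 3, -7 × 6) = (18, -42)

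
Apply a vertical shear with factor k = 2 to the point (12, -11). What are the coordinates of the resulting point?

Shear matrix for vertical shear with factor k = 2:
[[1, 0], [2, 1]]
Result: (12, -11) → (12, 13)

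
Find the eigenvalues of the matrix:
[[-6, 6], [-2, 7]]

Characteristic equation: det(A - λI) = 0
λ² - (trace)λ + (det) = 0
trace = -6 + 7 = 1, det = (-6)(7) - (6)(-2) = -30
λ² - (1)λ + (-30) = 0
λ = (1 ± √((1)² - 4·(-30))) / 2 = (1 ± √121) / 2
Solving: λ = -5, 6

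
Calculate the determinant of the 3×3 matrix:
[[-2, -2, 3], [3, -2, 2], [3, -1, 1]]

Expansion along first row:
det = -2·det([[-2,2],[-1,1]]) - -2·det([[3,2],[3,1]]) + 3·det([[3,-2],[3,-1]])
    = -2·(-2·1 - 2·-1) - -2·(3·1 - 2·3) + 3·(3·-1 - -2·3)
    = -2·0 - -2·-3 + 3·3
    = 0 + -6 + 9 = 3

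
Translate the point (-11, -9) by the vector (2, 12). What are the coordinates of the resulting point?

Translation by (2, 12) (homogeneous matrix [[1, 0, 2], [0, 1, 12], [0, 0, 1]]):
x' = -11 + 2 = -9
y' = -9 + 12 = 3
Result: (-9, 3)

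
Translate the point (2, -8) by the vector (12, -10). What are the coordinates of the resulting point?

Translation by (12, -10) (homogeneous matrix [[1, 0, 12], [0, 1, -10], [0, 0, 1]]):
x' = 2 + 12 = 14
y' = -8 + -10 = -18
Result: (14, -18)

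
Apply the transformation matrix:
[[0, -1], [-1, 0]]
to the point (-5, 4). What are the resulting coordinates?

Matrix multiplication:
[[0, -1], [-1, 0]] × [-5, 4]ᵀ
= [(0)(-5) + (-1)(4), (-1)(-5) + (0)(4)]ᵀ
= [-4, 5]ᵀ
Result: (-4, 5)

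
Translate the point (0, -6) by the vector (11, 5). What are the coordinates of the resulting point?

Translation by (11, 5) (homogeneous matrix [[1, 0, 11], [0, 1, 5], [0, 0, 1]]):
x' = 0 + 11 = 11
y' = -6 + 5 = -1
Result: (11, -1)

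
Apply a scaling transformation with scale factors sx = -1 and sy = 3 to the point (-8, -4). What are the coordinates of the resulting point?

Scaling matrix:
[[-1, 0], [0, 3]]
Result: (-8 × -1, -4 × 3) = (8, -12)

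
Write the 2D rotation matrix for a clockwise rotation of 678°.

Rotation matrix formula: [[cos θ, -sin θ], [sin θ, cos θ]]
A clockwise rotation by 678° is equivalent to a counterclockwise rotation by -678°.
For θ = -678°:
cos(-678°) = 0.7431
sin(-678°) = 0.6691
Result: [[0.7431, -0.6691], [0.6691, 0.7431]]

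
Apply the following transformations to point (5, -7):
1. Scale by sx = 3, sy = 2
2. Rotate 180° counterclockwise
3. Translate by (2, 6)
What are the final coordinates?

Step 1: Scale → (15, -14)
Step 2: Rotate 180° → (-15, 14)
Step 3: Translate → (-13, 20)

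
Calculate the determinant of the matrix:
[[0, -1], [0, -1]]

For a 2×2 matrix [[a, b], [c, d]], det = ad - bc
det = (0)(-1) - (-1)(0) = 0 - 0 = 0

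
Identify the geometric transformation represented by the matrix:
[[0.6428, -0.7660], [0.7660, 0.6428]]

This matrix represents: rotation by 50° counterclockwise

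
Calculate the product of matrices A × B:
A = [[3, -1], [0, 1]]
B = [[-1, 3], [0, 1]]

Matrix multiplication:
C[0][0] = 3×-1 + -1×0 = -3
C[0][1] = 3×3 + -1×1 = 8
C[1][0] = 0×-1 + 1×0 = 0
C[1][1] = 0×3 + 1×1 = 1
Result: [[-3, 8], [0, 1]]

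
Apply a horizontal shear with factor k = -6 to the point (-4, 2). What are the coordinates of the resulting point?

Shear matrix for horizontal shear with factor k = -6:
[[1, -6], [0, 1]]
Result: (-4, 2) → (-16, 2)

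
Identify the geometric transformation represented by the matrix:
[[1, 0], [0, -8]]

This matrix represents: non-uniform scaling by sx = 1, sy = -8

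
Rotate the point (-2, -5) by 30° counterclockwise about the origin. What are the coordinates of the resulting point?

Rotation matrix for 30°: [[cos 30°, -sin 30°], [sin 30°, cos 30°]] ≈ [[0.866025, -0.500000], [0.500000, 0.866025]]
[[0.866025, -0.500000], [0.500000, 0.866025]] × [-2, -5]ᵀ ≈ [0.7679, -5.3301]ᵀ
Result: (0.7679, -5.3301)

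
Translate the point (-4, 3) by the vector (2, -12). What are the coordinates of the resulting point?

Translation by (2, -12) (homogeneous matrix [[1, 0, 2], [0, 1, -12], [0, 0, 1]]):
x' = -4 + 2 = -2
y' = 3 + -12 = -9
Result: (-2, -9)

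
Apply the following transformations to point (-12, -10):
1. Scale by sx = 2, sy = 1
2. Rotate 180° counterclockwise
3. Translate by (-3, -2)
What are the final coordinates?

Step 1: Scale → (-24, -10)
Step 2: Rotate 180° → (24, 10)
Step 3: Translate → (21, 8)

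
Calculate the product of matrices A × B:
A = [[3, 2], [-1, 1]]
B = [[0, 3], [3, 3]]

Matrix multiplication:
C[0][0] = 3×0 + 2×3 = 6
C[0][1] = 3×3 + 2×3 = 15
C[1][0] = -1×0 + 1×3 = 3
C[1][1] = -1×3 + 1×3 = 0
Result: [[6, 15], [3, 0]]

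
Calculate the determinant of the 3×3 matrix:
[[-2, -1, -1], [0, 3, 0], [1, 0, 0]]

Expansion along first row:
det = -2·det([[3,0],[0,0]]) - -1·det([[0,0],[1,0]]) + -1·det([[0,3],[1,0]])
    = -2·(3·0 - 0·0) - -1·(0·0 - 0·1) + -1·(0·0 - 3·1)
    = -2·0 - -1·0 + -1·-3
    = 0 + 0 + 3 = 3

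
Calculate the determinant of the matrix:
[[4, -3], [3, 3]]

For a 2×2 matrix [[a, b], [c, d]], det = ad - bc
det = (4)(3) - (-3)(3) = 12 - -9 = 21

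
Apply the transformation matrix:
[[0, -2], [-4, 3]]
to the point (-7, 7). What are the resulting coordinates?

Matrix multiplication:
[[0, -2], [-4, 3]] × [-7, 7]ᵀ
= [(0)(-7) + (-2)(7), (-4)(-7) + (3)(7)]ᵀ
= [-14, 49]ᵀ
Result: (-14, 49)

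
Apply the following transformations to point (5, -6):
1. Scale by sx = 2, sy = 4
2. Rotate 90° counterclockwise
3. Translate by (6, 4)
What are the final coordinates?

Step 1: Scale → (10, -24)
Step 2: Rotate 90° → (24, 10)
Step 3: Translate → (30, 14)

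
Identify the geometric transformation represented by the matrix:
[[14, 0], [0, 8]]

This matrix represents: non-uniform scaling by sx = 14, sy = 8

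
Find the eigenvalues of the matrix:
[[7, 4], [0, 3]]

Characteristic equation: det(A - λI) = 0
λ² - (trace)λ + (det) = 0
trace = 7 + 3 = 10, det = (7)(3) - (4)(0) = 21
λ² - (10)λ + (21) = 0
λ = (10 ± √((10)² - 4·(21))) / 2 = (10 ± √16) / 2
Solving: λ = 3, 7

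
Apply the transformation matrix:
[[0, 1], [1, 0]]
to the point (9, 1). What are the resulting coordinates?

Matrix multiplication:
[[0, 1], [1, 0]] × [9, 1]ᵀ
= [(0)(9) + (1)(1), (1)(9) + (0)(1)]ᵀ
= [1, 9]ᵀ
Result: (1, 9)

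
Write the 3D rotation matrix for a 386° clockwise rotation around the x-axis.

Rotation matrix for clockwise 386° around x-axis:
A clockwise rotation by 386° is a counterclockwise rotation by -386°.
cos(-386°) = 0.8988, sin(-386°) = -0.4384
Result: [[1, 0, 0], [0, 0.8988, 0.4384], [0, -0.4384, 0.8988]]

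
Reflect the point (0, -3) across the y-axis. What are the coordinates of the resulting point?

Reflection across y-axis: (0, -3) → (0, -3)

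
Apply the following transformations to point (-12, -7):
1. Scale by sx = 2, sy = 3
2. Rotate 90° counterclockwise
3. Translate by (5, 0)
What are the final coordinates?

Step 1: Scale → (-24, -21)
Step 2: Rotate 90° → (21, -24)
Step 3: Translate → (26, -24)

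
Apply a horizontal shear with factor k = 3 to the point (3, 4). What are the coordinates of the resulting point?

Shear matrix for horizontal shear with factor k = 3:
[[1, 3], [0, 1]]
Result: (3, 4) → (15, 4)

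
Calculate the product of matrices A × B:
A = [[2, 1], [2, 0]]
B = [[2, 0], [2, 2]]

Matrix multiplication:
C[0][0] = 2×2 + 1×2 = 6
C[0][1] = 2×0 + 1×2 = 2
C[1][0] = 2×2 + 0×2 = 4
C[1][1] = 2×0 + 0×2 = 0
Result: [[6, 2], [4, 0]]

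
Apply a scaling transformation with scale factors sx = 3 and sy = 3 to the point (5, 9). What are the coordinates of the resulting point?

Scaling matrix:
[[3, 0], [0, 3]]
Result: (5 × 3, 9 × 3) = (15, 27)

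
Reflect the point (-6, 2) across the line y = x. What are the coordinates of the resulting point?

Reflection across line y = x: (-6, 2) → (2, -6)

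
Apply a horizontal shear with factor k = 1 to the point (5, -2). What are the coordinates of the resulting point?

Shear matrix for horizontal shear with factor k = 1:
[[1, 1], [0, 1]]
Result: (5, -2) → (3, -2)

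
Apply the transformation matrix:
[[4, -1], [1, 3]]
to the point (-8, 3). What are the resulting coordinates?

Matrix multiplication:
[[4, -1], [1, 3]] × [-8, 3]ᵀ
= [(4)(-8) + (-1)(3), (1)(-8) + (3)(3)]ᵀ
= [-35, 1]ᵀ
Result: (-35, 1)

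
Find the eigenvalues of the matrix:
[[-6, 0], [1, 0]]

Characteristic equation: det(A - λI) = 0
λ² - (trace)λ + (det) = 0
trace = -6 + 0 = -6, det = (-6)(0) - (0)(1) = 0
λ² - (-6)λ + (0) = 0
λ = (-6 ± √((-6)² - 4·(0))) / 2 = (-6 ± √36) / 2
Solving: λ = -6, 0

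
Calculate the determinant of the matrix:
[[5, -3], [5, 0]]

For a 2×2 matrix [[a, b], [c, d]], det = ad - bc
det = (5)(0) - (-3)(5) = 0 - -15 = 15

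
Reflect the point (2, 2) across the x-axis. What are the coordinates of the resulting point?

Reflection across x-axis: (2, 2) → (2, -2)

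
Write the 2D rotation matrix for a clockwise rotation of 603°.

Rotation matrix formula: [[cos θ, -sin θ], [sin θ, cos θ]]
A clockwise rotation by 603° is equivalent to a counterclockwise rotation by -603°.
For θ = -603°:
cos(-603°) = -0.4540
sin(-603°) = 0.8910
Result: [[-0.4540, -0.8910], [0.8910, -0.4540]]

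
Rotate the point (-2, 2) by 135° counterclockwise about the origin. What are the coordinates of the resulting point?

Rotation matrix for 135°: [[cos 135°, -sin 135°], [sin 135°, cos 135°]] ≈ [[-0.707107, -0.707107], [0.707107, -0.707107]]
[[-0.707107, -0.707107], [0.707107, -0.707107]] × [-2, 2]ᵀ ≈ [0, -2.8284]ᵀ
Result: (0, -2.8284)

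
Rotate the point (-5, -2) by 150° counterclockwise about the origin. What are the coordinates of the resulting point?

Rotation matrix for 150°: [[cos 150°, -sin 150°], [sin 150°, cos 150°]] ≈ [[-0.866025, -0.500000], [0.500000, -0.866025]]
[[-0.866025, -0.500000], [0.500000, -0.866025]] × [-5, -2]ᵀ ≈ [5.3301, -0.7679]ᵀ
Result: (5.3301, -0.7679)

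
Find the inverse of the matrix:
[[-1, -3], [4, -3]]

For [[a,b],[c,d]], inverse = (1/det)·[[d,-b],[-c,a]]
det = (-1)(-3) - (-3)(4) = 3 - -12 = 15
Inverse = (1/15)·[[-3, 3], [-4, -1]]
= [[-1/5, 1/5], [-4/15, -1/15]]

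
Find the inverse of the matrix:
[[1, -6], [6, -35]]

For [[a,b],[c,d]], inverse = (1/det)·[[d,-b],[-c,a]]
det = (1)(-35) - (-6)(6) = -35 - -36 = 1
Inverse = [[-35, 6], [-6, 1]]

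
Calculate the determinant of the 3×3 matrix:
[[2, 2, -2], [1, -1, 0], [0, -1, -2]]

Expansion along first row:
det = 2·det([[-1,0],[-1,-2]]) - 2·det([[1,0],[0,-2]]) + -2·det([[1,-1],[0,-1]])
    = 2·(-1·-2 - 0·-1) - 2·(1·-2 - 0·0) + -2·(1·-1 - -1·0)
    = 2·2 - 2·-2 + -2·-1
    = 4 + 4 + 2 = 10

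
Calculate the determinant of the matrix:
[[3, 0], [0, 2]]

For a 2×2 matrix [[a, b], [c, d]], det = ad - bc
det = (3)(2) - (0)(0) = 6 - 0 = 6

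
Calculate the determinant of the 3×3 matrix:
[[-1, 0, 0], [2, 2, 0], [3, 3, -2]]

Expansion along first row:
det = -1·det([[2,0],[3,-2]]) - 0·det([[2,0],[3,-2]]) + 0·det([[2,2],[3,3]])
    = -1·(2·-2 - 0·3) - 0·(2·-2 - 0·3) + 0·(2·3 - 2·3)
    = -1·-4 - 0·-4 + 0·0
    = 4 + 0 + 0 = 4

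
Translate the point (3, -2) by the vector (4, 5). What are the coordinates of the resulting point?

Translation by (4, 5) (homogeneous matrix [[1, 0, 4], [0, 1, 5], [0, 0, 1]]):
x' = 3 + 4 = 7
y' = -2 + 5 = 3
Result: (7, 3)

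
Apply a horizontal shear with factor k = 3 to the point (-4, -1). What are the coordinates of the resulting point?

Shear matrix for horizontal shear with factor k = 3:
[[1, 3], [0, 1]]
Result: (-4, -1) → (-7, -1)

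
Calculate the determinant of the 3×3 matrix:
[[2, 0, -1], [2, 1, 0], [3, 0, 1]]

Expansion along first row:
det = 2·det([[1,0],[0,1]]) - 0·det([[2,0],[3,1]]) + -1·det([[2,1],[3,0]])
    = 2·(1·1 - 0·0) - 0·(2·1 - 0·3) + -1·(2·0 - 1·3)
    = 2·1 - 0·2 + -1·-3
    = 2 + 0 + 3 = 5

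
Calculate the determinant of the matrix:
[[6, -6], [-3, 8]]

For a 2×2 matrix [[a, b], [c, d]], det = ad - bc
det = (6)(8) - (-6)(-3) = 48 - 18 = 30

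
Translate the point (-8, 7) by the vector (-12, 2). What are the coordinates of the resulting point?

Translation by (-12, 2) (homogeneous matrix [[1, 0, -12], [0, 1, 2], [0, 0, 1]]):
x' = -8 + -12 = -20
y' = 7 + 2 = 9
Result: (-20, 9)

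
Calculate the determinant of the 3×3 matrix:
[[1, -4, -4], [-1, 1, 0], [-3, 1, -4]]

Expansion along first row:
det = 1·det([[1,0],[1,-4]]) - -4·det([[-1,0],[-3,-4]]) + -4·det([[-1,1],[-3,1]])
    = 1·(1·-4 - 0·1) - -4·(-1·-4 - 0·-3) + -4·(-1·1 - 1·-3)
    = 1·-4 - -4·4 + -4·2
    = -4 + 16 + -8 = 4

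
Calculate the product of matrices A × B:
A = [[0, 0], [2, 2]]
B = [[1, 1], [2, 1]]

Matrix multiplication:
C[0][0] = 0×1 + 0×2 = 0
C[0][1] = 0×1 + 0×1 = 0
C[1][0] = 2×1 + 2×2 = 6
C[1][1] = 2×1 + 2×1 = 4
Result: [[0, 0], [6, 4]]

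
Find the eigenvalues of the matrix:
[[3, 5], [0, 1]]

Characteristic equation: det(A - λI) = 0
λ² - (trace)λ + (det) = 0
trace = 3 + 1 = 4, det = (3)(1) - (5)(0) = 3
λ² - (4)λ + (3) = 0
λ = (4 ± √((4)² - 4·(3))) / 2 = (4 ± √4) / 2
Solving: λ = 1, 3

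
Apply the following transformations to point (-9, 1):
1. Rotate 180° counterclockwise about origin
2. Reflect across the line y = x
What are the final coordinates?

Step 1: Rotate 180° → (9, -1)
Step 2: Reflect across line y = x → (-1, 9)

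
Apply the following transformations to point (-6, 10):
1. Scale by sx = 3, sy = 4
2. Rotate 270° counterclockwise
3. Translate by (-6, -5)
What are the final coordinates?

Step 1: Scale → (-18, 40)
Step 2: Rotate 270° → (40, 18)
Step 3: Translate → (34, 13)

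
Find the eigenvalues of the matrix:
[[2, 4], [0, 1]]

Characteristic equation: det(A - λI) = 0
λ² - (trace)λ + (det) = 0
trace = 2 + 1 = 3, det = (2)(1) - (4)(0) = 2
λ² - (3)λ + (2) = 0
λ = (3 ± √((3)² - 4·(2))) / 2 = (3 ± √1) / 2
Solving: λ = 1, 2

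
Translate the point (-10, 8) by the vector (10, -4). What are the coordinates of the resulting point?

Translation by (10, -4) (homogeneous matrix [[1, 0, 10], [0, 1, -4], [0, 0, 1]]):
x' = -10 + 10 = 0
y' = 8 + -4 = 4
Result: (0, 4)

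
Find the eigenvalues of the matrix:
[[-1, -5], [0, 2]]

Characteristic equation: det(A - λI) = 0
λ² - (trace)λ + (det) = 0
trace = -1 + 2 = 1, det = (-1)(2) - (-5)(0) = -2
λ² - (1)λ + (-2) = 0
λ = (1 ± √((1)² - 4·(-2))) / 2 = (1 ± √9) / 2
Solving: λ = -1, 2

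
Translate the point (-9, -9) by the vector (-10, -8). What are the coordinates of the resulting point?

Translation by (-10, -8) (homogeneous matrix [[1, 0, -10], [0, 1, -8], [0, 0, 1]]):
x' = -9 + -10 = -19
y' = -9 + -8 = -17
Result: (-19, -17)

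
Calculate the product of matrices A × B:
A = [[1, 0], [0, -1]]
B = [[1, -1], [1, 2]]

Matrix multiplication:
C[0][0] = 1×1 + 0×1 = 1
C[0][1] = 1×-1 + 0×2 = -1
C[1][0] = 0×1 + -1×1 = -1
C[1][1] = 0×-1 + -1×2 = -2
Result: [[1, -1], [-1, -2]]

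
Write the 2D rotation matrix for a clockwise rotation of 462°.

Rotation matrix formula: [[cos θ, -sin θ], [sin θ, cos θ]]
A clockwise rotation by 462° is equivalent to a counterclockwise rotation by -462°.
For θ = -462°:
cos(-462°) = -0.2079
sin(-462°) = -0.9781
Result: [[-0.2079, 0.9781], [-0.9781, -0.2079]]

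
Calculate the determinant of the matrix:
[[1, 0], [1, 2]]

For a 2×2 matrix [[a, b], [c, d]], det = ad - bc
det = (1)(2) - (0)(1) = 2 - 0 = 2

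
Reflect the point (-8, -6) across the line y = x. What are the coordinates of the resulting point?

Reflection across line y = x: (-8, -6) → (-6, -8)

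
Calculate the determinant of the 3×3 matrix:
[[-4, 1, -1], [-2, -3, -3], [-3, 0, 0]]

Expansion along first row:
det = -4·det([[-3,-3],[0,0]]) - 1·det([[-2,-3],[-3,0]]) + -1·det([[-2,-3],[-3,0]])
    = -4·(-3·0 - -3·0) - 1·(-2·0 - -3·-3) + -1·(-2·0 - -3·-3)
    = -4·0 - 1·-9 + -1·-9
    = 0 + 9 + 9 = 18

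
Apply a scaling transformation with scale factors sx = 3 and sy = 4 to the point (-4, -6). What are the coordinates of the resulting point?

Scaling matrix:
[[3, 0], [0, 4]]
Result: (-4 × 3, -6 × 4) = (-12, -24)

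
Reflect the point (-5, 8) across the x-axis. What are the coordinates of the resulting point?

Reflection across x-axis: (-5, 8) → (-5, -8)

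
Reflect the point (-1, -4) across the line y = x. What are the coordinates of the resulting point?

Reflection across line y = x: (-1, -4) → (-4, -1)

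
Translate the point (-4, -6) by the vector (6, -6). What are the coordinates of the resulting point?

Translation by (6, -6) (homogeneous matrix [[1, 0, 6], [0, 1, -6], [0, 0, 1]]):
x' = -4 + 6 = 2
y' = -6 + -6 = -12
Result: (2, -12)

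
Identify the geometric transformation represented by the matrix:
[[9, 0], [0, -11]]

This matrix represents: non-uniform scaling by sx = 9, sy = -11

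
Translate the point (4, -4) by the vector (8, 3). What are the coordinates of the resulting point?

Translation by (8, 3) (homogeneous matrix [[1, 0, 8], [0, 1, 3], [0, 0, 1]]):
x' = 4 + 8 = 12
y' = -4 + 3 = -1
Result: (12, -1)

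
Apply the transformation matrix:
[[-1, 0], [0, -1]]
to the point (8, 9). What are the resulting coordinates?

Matrix multiplication:
[[-1, 0], [0, -1]] × [8, 9]ᵀ
= [(-1)(8) + (0)(9), (0)(8) + (-1)(9)]ᵀ
= [-8, -9]ᵀ
Result: (-8, -9)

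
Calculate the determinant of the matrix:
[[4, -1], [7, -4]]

For a 2×2 matrix [[a, b], [c, d]], det = ad - bc
det = (4)(-4) - (-1)(7) = -16 - -7 = -9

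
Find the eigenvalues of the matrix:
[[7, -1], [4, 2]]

Characteristic equation: det(A - λI) = 0
λ² - (trace)λ + (det) = 0
trace = 7 + 2 = 9, det = (7)(2) - (-1)(4) = 18
λ² - (9)λ + (18) = 0
λ = (9 ± √((9)² - 4·(18))) / 2 = (9 ± √9) / 2
Solving: λ = 3, 6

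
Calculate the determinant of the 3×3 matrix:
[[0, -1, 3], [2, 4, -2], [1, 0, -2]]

Expansion along first row:
det = 0·det([[4,-2],[0,-2]]) - -1·det([[2,-2],[1,-2]]) + 3·det([[2,4],[1,0]])
    = 0·(4·-2 - -2·0) - -1·(2·-2 - -2·1) + 3·(2·0 - 4·1)
    = 0·-8 - -1·-2 + 3·-4
    = 0 + -2 + -12 = -14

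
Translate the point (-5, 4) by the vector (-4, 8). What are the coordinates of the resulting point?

Translation by (-4, 8) (homogeneous matrix [[1, 0, -4], [0, 1, 8], [0, 0, 1]]):
x' = -5 + -4 = -9
y' = 4 + 8 = 12
Result: (-9, 12)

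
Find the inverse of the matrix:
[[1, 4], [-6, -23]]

For [[a,b],[c,d]], inverse = (1/det)·[[d,-b],[-c,a]]
det = (1)(-23) - (4)(-6) = -23 - -24 = 1
Inverse = [[-23, -4], [6, 1]]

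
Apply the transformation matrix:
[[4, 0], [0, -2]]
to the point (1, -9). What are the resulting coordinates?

Matrix multiplication:
[[4, 0], [0, -2]] × [1, -9]ᵀ
= [(4)(1) + (0)(-9), (0)(1) + (-2)(-9)]ᵀ
= [4, 18]ᵀ
Result: (4, 18)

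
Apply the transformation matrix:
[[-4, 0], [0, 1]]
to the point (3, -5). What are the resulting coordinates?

Matrix multiplication:
[[-4, 0], [0, 1]] × [3, -5]ᵀ
= [(-4)(3) + (0)(-5), (0)(3) + (1)(-5)]ᵀ
= [-12, -5]ᵀ
Result: (-12, -5)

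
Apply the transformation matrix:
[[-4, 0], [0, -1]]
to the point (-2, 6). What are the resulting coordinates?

Matrix multiplication:
[[-4, 0], [0, -1]] × [-2, 6]ᵀ
= [(-4)(-2) + (0)(6), (0)(-2) + (-1)(6)]ᵀ
= [8, -6]ᵀ
Result: (8, -6)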